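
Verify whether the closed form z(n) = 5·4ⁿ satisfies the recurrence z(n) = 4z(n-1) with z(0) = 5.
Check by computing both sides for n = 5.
From the recurrence with z(0) = 5:
  z(0) = 5, z(1) = 20, z(2) = 80, z(3) = 320, z(4) = 1280, z(5) = 5120
  so the recurrence gives z(5) = 5120.
From the proposed closed form z(n) = 5·4ⁿ:
  z(5) = 5120.
Both sides give 5120 at n = 5, and the initial condition(s) match, so the closed form is consistent.

Yes, the closed form is correct.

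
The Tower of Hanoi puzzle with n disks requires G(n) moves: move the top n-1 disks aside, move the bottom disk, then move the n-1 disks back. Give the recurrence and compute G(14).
Moving n disks = move the top n-1 disks aside (G(n-1) moves) + move the largest disk (1 move) + move the n-1 disks back on top (G(n-1) moves), so G(n) = 2G(n-1) + 1, with G(1) = 1 (a single disk takes one move).
First terms: 1, 3, 7, 15, 31, 63, … — each is one less than a power of 2. Indeed G(n) + 1 = 2(G(n-1) + 1) with G(1) + 1 = 2, so G(n) + 1 = 2ⁿ and G(n) = 2ⁿ - 1.
Hence G(14) = 2^14 - 1 = 16384 - 1 = 16383.

G(n) = 2G(n-1) + 1, G(1) = 1; G(14) = 16383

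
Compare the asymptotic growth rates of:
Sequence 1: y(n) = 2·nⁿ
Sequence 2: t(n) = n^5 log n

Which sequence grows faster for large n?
Comparing growth rates:
Growth-rate hierarchy: log n ≺ any polynomial ≺ any exponential cⁿ (c>1) ≺ n! ≺ nⁿ.
super-exponential nⁿ dominates polynomial degree 5 (with log factor) asymptotically.

y(n) grows faster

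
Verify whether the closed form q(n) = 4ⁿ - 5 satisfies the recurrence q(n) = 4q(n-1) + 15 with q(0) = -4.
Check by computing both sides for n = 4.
From the recurrence with q(0) = -4:
  q(0) = -4, q(1) = -1, q(2) = 11, q(3) = 59, q(4) = 251
  so the recurrence gives q(4) = 251.
From the proposed closed form q(n) = 4ⁿ - 5:
  q(4) = 251.
Both sides give 251 at n = 4, and the initial condition(s) match, so the closed form is consistent.

Yes, the closed form is correct.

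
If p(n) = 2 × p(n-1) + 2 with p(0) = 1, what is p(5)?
Computing step by step:
p(0) = 1
p(1) = 2 × 1 + 2 = 4
p(2) = 2 × 4 + 2 = 10
p(3) = 2 × 10 + 2 = 22
p(4) = 2 × 22 + 2 = 46
p(5) = 2 × 46 + 2 = 94

94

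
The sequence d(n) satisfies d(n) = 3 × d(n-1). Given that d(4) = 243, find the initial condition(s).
In general d(n) = 3ⁿ · d(0). At n = 4: d(0) = d(4) / 3^4 = 243 / 81 = 3.

d(0) = 3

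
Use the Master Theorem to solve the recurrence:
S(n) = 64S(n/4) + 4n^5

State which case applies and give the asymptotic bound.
Master Theorem template: S(n) = a·S(n/b) + f(n).
Here: a=64, b=4, f(n)=4n^5
Compute log_b(a) = log_4(64) = 3.
f(n) = 4n^5 = Ω(n^(3+ε)) with ε = 2, and the regularity condition holds (a·f(n/b) = (a/b^5)·f(n) with a/b^5 = 4^-2 < 1). Case 3: S(n) = Θ(f(n)) = Θ(n^5).

Case 3: S(n) = Θ(n^5)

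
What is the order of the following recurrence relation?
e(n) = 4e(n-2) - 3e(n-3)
The order is the largest lag k for which e(n-k) appears. Here the deepest term is e(n-3), so the order is 3.

Order 3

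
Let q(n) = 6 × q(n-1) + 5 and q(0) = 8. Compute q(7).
Computing step by step:
q(0) = 8
q(1) = 6 × 8 + 5 = 53
q(2) = 6 × 53 + 5 = 323
q(3) = 6 × 323 + 5 = 1943
q(4) = 6 × 1943 + 5 = 11663
q(5) = 6 × 11663 + 5 = 69983
q(6) = 6 × 69983 + 5 = 419903
q(7) = 6 × 419903 + 5 = 2519423

2519423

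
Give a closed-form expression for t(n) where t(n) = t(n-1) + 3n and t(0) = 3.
Recurrence: t(n) = t(n-1) + 3n, initial: t(0) = 3.
Telescoping: t(n) = t(0) + 3·Σᵢ₌₁ⁿ i = 3 + 3·n(n+1)/2.

t(n) = 3·n(n+1)/2 + 3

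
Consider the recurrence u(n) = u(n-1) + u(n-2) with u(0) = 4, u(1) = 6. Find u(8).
Computing the sequence terms:
4, 6, 10, 16, 26, 42, 68, 110, 178

178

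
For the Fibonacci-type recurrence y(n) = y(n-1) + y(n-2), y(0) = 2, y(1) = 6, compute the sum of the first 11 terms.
Computing the sequence terms: 2, 6, 8, 14, 22, 36, 58, 94, 152, 246, 398
Adding these values together:

1036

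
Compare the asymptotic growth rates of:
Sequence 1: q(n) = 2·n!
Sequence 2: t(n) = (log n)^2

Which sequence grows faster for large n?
Comparing growth rates:
Growth-rate hierarchy: log n ≺ any polynomial ≺ any exponential cⁿ (c>1) ≺ n! ≺ nⁿ.
factorial dominates polylogarithmic (log n)^2 asymptotically.

q(n) grows faster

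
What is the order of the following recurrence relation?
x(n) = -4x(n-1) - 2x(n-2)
The order is the largest lag k for which x(n-k) appears. Here the deepest term is x(n-2), so the order is 2.

Order 2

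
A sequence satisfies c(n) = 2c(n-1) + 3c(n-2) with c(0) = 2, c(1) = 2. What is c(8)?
Computing the sequence terms:
2, 2, 10, 26, 82, 242, 730, 2186, 6562

6562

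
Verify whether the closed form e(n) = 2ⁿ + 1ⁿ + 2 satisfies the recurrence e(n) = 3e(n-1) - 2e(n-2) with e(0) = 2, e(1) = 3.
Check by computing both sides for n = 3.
From the recurrence with e(0) = 2, e(1) = 3:
  e(0) = 2, e(1) = 3, e(2) = 5, e(3) = 9
  so the recurrence gives e(3) = 9.
From the proposed closed form e(n) = 2ⁿ + 1ⁿ + 2:
  e(3) = 11.
The recurrence gives 9 but the closed form gives 11, so the closed form does not satisfy the recurrence.

No, the closed form is incorrect.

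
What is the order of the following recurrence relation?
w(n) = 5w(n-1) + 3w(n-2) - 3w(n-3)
The order is the largest lag k for which w(n-k) appears. Here the deepest term is w(n-3), so the order is 3.

Order 3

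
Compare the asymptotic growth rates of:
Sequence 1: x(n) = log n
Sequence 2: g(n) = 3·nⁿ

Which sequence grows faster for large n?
Comparing growth rates:
Growth-rate hierarchy: log n ≺ any polynomial ≺ any exponential cⁿ (c>1) ≺ n! ≺ nⁿ.
super-exponential nⁿ dominates logarithmic asymptotically.

g(n) grows faster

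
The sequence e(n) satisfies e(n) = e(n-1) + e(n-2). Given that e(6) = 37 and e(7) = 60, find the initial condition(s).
Work backwards using e(k) = e(k+2) - e(k+1):
e(5) = e(7) - e(6) = 60 - 37 = 23
e(4) = e(6) - e(5) = 37 - 23 = 14
e(3) = e(5) - e(4) = 23 - 14 = 9
e(2) = e(4) - e(3) = 14 - 9 = 5
e(1) = e(3) - e(2) = 9 - 5 = 4
e(0) = e(2) - e(1) = 5 - 4 = 1

e(0) = 1, e(1) = 4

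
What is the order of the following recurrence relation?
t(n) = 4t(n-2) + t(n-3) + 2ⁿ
The order is the largest lag k for which t(n-k) appears. Here the deepest term is t(n-3) (the 2ⁿ term is non-homogeneous and does not affect the order), so the order is 3.

Order 3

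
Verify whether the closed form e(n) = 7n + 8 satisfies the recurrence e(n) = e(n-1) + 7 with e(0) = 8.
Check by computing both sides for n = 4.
From the recurrence with e(0) = 8:
  e(0) = 8, e(1) = 15, e(2) = 22, e(3) = 29, e(4) = 36
  so the recurrence gives e(4) = 36.
From the proposed closed form e(n) = 7n + 8:
  e(4) = 36.
Both sides give 36 at n = 4, and the initial condition(s) match, so the closed form is consistent.

Yes, the closed form is correct.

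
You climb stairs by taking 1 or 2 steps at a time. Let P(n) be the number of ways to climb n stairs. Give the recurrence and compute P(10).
Condition on the size of the last step (1 to 2): before it there were n-1, …, n-2 stairs climbed, and these cases are disjoint, so P(n) = P(n-1) + P(n-2) (Fibonacci-type sequence).
Initial conditions by direct count (compositions of i into parts ≤ 2): P(1) = 1; P(2) = 2.
Iterating the recurrence: P(3) = 3, P(4) = 5, P(5) = 8, P(6) = 13, P(7) = 21, P(8) = 34, P(9) = 55, P(10) = 89.

P(n) = P(n-1) + P(n-2), P(1) = 1, P(2) = 2; P(10) = 89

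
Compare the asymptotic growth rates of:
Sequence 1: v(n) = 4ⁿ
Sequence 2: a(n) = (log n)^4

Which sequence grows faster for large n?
Comparing growth rates:
Growth-rate hierarchy: log n ≺ any polynomial ≺ any exponential cⁿ (c>1) ≺ n! ≺ nⁿ.
exponential base 4 dominates polylogarithmic (log n)^4 asymptotically.

v(n) grows faster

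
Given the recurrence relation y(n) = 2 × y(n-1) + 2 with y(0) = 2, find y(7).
Computing step by step:
y(0) = 2
y(1) = 2 × 2 + 2 = 6
y(2) = 2 × 6 + 2 = 14
y(3) = 2 × 14 + 2 = 30
y(4) = 2 × 30 + 2 = 62
y(5) = 2 × 62 + 2 = 126
y(6) = 2 × 126 + 2 = 254
y(7) = 2 × 254 + 2 = 510

510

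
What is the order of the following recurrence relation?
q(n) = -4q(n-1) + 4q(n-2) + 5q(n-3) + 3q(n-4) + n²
The order is the largest lag k for which q(n-k) appears. Here the deepest term is q(n-4) (the n² term is non-homogeneous and does not affect the order), so the order is 4.

Order 4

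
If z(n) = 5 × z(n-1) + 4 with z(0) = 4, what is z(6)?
Computing step by step:
z(0) = 4
z(1) = 5 × 4 + 4 = 24
z(2) = 5 × 24 + 4 = 124
z(3) = 5 × 124 + 4 = 624
z(4) = 5 × 624 + 4 = 3124
z(5) = 5 × 3124 + 4 = 15624
z(6) = 5 × 15624 + 4 = 78124

78124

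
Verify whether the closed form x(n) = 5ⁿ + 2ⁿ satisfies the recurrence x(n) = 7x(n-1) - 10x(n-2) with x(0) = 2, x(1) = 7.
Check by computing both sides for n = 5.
From the recurrence with x(0) = 2, x(1) = 7:
  x(0) = 2, x(1) = 7, x(2) = 29, x(3) = 133, x(4) = 641, x(5) = 3157
  so the recurrence gives x(5) = 3157.
From the proposed closed form x(n) = 5ⁿ + 2ⁿ:
  x(5) = 3157.
Both sides give 3157 at n = 5, and the initial condition(s) match, so the closed form is consistent.

Yes, the closed form is correct.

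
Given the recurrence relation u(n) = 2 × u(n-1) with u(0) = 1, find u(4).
Computing step by step:
u(0) = 1
u(1) = 2 × 1 = 2
u(2) = 2 × 2 = 4
u(3) = 2 × 4 = 8
u(4) = 2 × 8 = 16

16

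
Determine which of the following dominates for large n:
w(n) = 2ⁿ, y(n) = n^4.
Comparing growth rates:
Growth-rate hierarchy: log n ≺ any polynomial ≺ any exponential cⁿ (c>1) ≺ n! ≺ nⁿ.
exponential base 2 dominates polynomial degree 4 asymptotically.

w(n) grows faster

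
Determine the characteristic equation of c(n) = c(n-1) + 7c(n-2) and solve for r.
Substitute c(n) = rⁿ and divide through by rⁿ⁻²: r² - r - 7 = 0
Discriminant: 1² + 4·7 = 29, not a perfect square, so by the quadratic formula r = (1 ± √29)/2.
General solution: c(n) = A·r₁ⁿ + B·r₂ⁿ where r₁,r₂ = (1 ± √29)/2

Characteristic: r² - r - 7 = 0, Roots: r = (1 ± √29)/2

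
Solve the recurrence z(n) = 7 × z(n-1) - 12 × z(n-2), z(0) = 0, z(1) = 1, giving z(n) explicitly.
Recurrence: z(n) = 7 × z(n-1) - 12 × z(n-2), initial: z(0) = 0, z(1) = 1.
Characteristic equation: r² - 7r + 12 = 0, which factors as (r - 4)(r - 3) = 0, so r = 4, 3. General solution z(n) = A·4ⁿ + B·3ⁿ. From z(0) = 0: A + B = 0. From z(1) = 1: 4A + 3B = 1. Solving gives A = 1, B = -1.

z(n) = 4ⁿ - 3ⁿ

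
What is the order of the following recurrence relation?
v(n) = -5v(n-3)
The order is the largest lag k for which v(n-k) appears. Here the deepest term is v(n-3), so the order is 3.

Order 3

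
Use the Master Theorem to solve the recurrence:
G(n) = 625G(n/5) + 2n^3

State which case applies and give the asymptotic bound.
Master Theorem template: G(n) = a·G(n/b) + f(n).
Here: a=625, b=5, f(n)=2n^3
Compute log_b(a) = log_5(625) = 4.
f(n) = 2n^3 = O(n^(4-ε)) with ε = 1. Case 1: G(n) = Θ(n^log_b(a)) = Θ(n^4).

Case 1: G(n) = Θ(n^4)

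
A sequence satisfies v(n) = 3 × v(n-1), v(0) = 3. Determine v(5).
Computing step by step:
v(0) = 3
v(1) = 3 × 3 = 9
v(2) = 3 × 9 = 27
v(3) = 3 × 27 = 81
v(4) = 3 × 81 = 243
v(5) = 3 × 243 = 729

729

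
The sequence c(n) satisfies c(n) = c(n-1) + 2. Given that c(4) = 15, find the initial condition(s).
c(4) = c(0) + 4·2, so c(0) = 15 - 8 = 7.

c(0) = 7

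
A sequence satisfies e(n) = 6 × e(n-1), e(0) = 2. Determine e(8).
Computing step by step:
e(0) = 2
e(1) = 6 × 2 = 12
e(2) = 6 × 12 = 72
e(3) = 6 × 72 = 432
e(4) = 6 × 432 = 2592
e(5) = 6 × 2592 = 15552
e(6) = 6 × 15552 = 93312
e(7) = 6 × 93312 = 559872
e(8) = 6 × 559872 = 3359232

3359232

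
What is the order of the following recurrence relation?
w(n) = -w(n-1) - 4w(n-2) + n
The order is the largest lag k for which w(n-k) appears. Here the deepest term is w(n-2) (the n term is non-homogeneous and does not affect the order), so the order is 2.

Order 2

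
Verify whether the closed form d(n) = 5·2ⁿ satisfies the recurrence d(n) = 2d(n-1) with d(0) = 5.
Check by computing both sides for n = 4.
From the recurrence with d(0) = 5:
  d(0) = 5, d(1) = 10, d(2) = 20, d(3) = 40, d(4) = 80
  so the recurrence gives d(4) = 80.
From the proposed closed form d(n) = 5·2ⁿ:
  d(4) = 80.
Both sides give 80 at n = 4, and the initial condition(s) match, so the closed form is consistent.

Yes, the closed form is correct.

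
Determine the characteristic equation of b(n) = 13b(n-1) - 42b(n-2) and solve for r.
Substitute b(n) = rⁿ and divide through by rⁿ⁻²: r² - 13r + 42 = 0
Factor: (r - 7)(r - 6) = 0, so r = 7, 6.
General solution: b(n) = A·7ⁿ + B·6ⁿ

Characteristic: r² - 13r + 42 = 0, Roots: r = 7, 6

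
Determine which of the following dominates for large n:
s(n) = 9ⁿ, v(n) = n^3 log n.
Comparing growth rates:
Growth-rate hierarchy: log n ≺ any polynomial ≺ any exponential cⁿ (c>1) ≺ n! ≺ nⁿ.
exponential base 9 dominates polynomial degree 3 (with log factor) asymptotically.

s(n) grows faster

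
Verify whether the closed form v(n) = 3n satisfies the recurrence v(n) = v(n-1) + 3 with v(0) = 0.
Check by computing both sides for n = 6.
From the recurrence with v(0) = 0:
  v(0) = 0, v(1) = 3, v(2) = 6, v(3) = 9, v(4) = 12, v(5) = 15, v(6) = 18
  so the recurrence gives v(6) = 18.
From the proposed closed form v(n) = 3n:
  v(6) = 18.
Both sides give 18 at n = 6, and the initial condition(s) match, so the closed form is consistent.

Yes, the closed form is correct.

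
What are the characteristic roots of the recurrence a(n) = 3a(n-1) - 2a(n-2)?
Substitute a(n) = rⁿ and divide through by rⁿ⁻²: r² - 3r + 2 = 0
Factor: (r - 1)(r - 2) = 0, so r = 1, 2.
General solution: a(n) = A·1ⁿ + B·2ⁿ

Characteristic: r² - 3r + 2 = 0, Roots: r = 1, 2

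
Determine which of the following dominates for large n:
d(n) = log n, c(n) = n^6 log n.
Comparing growth rates:
Growth-rate hierarchy: log n ≺ any polynomial ≺ any exponential cⁿ (c>1) ≺ n! ≺ nⁿ.
polynomial degree 6 (with log factor) dominates logarithmic asymptotically.

c(n) grows faster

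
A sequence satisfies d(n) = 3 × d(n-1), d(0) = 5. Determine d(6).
Computing step by step:
d(0) = 5
d(1) = 3 × 5 = 15
d(2) = 3 × 15 = 45
d(3) = 3 × 45 = 135
d(4) = 3 × 135 = 405
d(5) = 3 × 405 = 1215
d(6) = 3 × 1215 = 3645

3645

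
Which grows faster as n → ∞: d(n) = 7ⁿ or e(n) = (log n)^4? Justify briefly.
Comparing growth rates:
Growth-rate hierarchy: log n ≺ any polynomial ≺ any exponential cⁿ (c>1) ≺ n! ≺ nⁿ.
exponential base 7 dominates polylogarithmic (log n)^4 asymptotically.

d(n) grows faster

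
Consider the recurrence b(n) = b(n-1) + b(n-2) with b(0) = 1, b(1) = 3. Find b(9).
Computing the sequence terms:
1, 3, 4, 7, 11, 18, 29, 47, 76, 123

123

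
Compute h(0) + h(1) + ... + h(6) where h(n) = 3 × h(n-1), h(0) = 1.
Computing the sequence terms: 1, 3, 9, 27, 81, 243, 729
Adding these values together:

1093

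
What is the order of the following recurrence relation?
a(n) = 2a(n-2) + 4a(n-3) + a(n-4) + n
The order is the largest lag k for which a(n-k) appears. Here the deepest term is a(n-4) (the n term is non-homogeneous and does not affect the order), so the order is 4.

Order 4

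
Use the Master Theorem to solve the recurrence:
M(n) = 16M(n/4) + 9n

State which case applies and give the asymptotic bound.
Master Theorem template: M(n) = a·M(n/b) + f(n).
Here: a=16, b=4, f(n)=9n
Compute log_b(a) = log_4(16) = 2.
f(n) = 9n = O(n^(2-ε)) with ε = 1. Case 1: M(n) = Θ(n^log_b(a)) = Θ(n^2).

Case 1: M(n) = Θ(n^2)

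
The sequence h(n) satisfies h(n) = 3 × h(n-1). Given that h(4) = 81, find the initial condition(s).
In general h(n) = 3ⁿ · h(0). At n = 4: h(0) = h(4) / 3^4 = 81 / 81 = 1.

h(0) = 1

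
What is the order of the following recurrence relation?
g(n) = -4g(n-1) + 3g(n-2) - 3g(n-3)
The order is the largest lag k for which g(n-k) appears. Here the deepest term is g(n-3), so the order is 3.

Order 3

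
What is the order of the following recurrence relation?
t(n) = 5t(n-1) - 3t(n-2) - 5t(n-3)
The order is the largest lag k for which t(n-k) appears. Here the deepest term is t(n-3), so the order is 3.

Order 3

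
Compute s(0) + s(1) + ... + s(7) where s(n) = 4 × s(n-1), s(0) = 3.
Computing the sequence terms: 3, 12, 48, 192, 768, 3072, 12288, 49152
Adding these values together:

65535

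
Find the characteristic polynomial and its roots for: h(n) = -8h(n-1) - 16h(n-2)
Substitute h(n) = rⁿ and divide through by rⁿ⁻²: r² + 8r + 16 = 0
Factor: (r + 4)² = 0, so r = -4 (double root).
General solution: h(n) = (A + Bn)·(-4)ⁿ

Characteristic: r² + 8r + 16 = 0, Roots: r = -4 (double root)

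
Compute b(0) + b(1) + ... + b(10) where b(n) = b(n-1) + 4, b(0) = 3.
Computing the sequence terms: 3, 7, 11, 15, 19, 23, 27, 31, 35, 39, 43
Adding these values together:

253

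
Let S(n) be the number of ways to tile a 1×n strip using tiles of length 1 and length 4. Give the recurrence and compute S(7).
Condition on the last tile: it has length 1 (leaving a 1×(n-1) strip) or length 4 (leaving a 1×(n-4) strip), so S(n) = S(n-1) + S(n-4) (order-4 linear recurrence).
For 0 ≤ i < 4 only unit tiles fit, so S(i) = 1.
Iterating the recurrence: S(4) = 2, S(5) = 3, S(6) = 4, S(7) = 5.

S(n) = S(n-1) + S(n-4), with S(i) = 1 for 0 ≤ i < 4; S(7) = 5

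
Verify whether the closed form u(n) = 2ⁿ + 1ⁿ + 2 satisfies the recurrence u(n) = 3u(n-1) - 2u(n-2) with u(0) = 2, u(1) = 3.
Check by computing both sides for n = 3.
From the recurrence with u(0) = 2, u(1) = 3:
  u(0) = 2, u(1) = 3, u(2) = 5, u(3) = 9
  so the recurrence gives u(3) = 9.
From the proposed closed form u(n) = 2ⁿ + 1ⁿ + 2:
  u(3) = 11.
The recurrence gives 9 but the closed form gives 11, so the closed form does not satisfy the recurrence.

No, the closed form is incorrect.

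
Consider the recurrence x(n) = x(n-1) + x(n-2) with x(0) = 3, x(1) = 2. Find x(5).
Computing the sequence terms:
3, 2, 5, 7, 12, 19

19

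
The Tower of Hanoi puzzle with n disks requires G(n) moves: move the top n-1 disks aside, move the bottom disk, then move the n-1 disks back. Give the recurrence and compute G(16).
Moving n disks = move the top n-1 disks aside (G(n-1) moves) + move the largest disk (1 move) + move the n-1 disks back on top (G(n-1) moves), so G(n) = 2G(n-1) + 1, with G(1) = 1 (a single disk takes one move).
First terms: 1, 3, 7, 15, 31, 63, … — each is one less than a power of 2. Indeed G(n) + 1 = 2(G(n-1) + 1) with G(1) + 1 = 2, so G(n) + 1 = 2ⁿ and G(n) = 2ⁿ - 1.
Hence G(16) = 2^16 - 1 = 65536 - 1 = 65535.

G(n) = 2G(n-1) + 1, G(1) = 1; G(16) = 65535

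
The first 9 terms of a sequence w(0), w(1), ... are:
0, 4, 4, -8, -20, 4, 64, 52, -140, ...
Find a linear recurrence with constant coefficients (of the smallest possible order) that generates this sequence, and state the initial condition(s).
Look for the lowest-order linear relation among consecutive terms.
Observation: w(n) - 1·w(n-1) - (-3)·w(n-2) = 0 holds for the shown terms, and no order-1 relation w(n) = α·w(n-1) + β fits.
Check at n=3: 1·4 + (-3)·4 = -8. ✓

w(n) = w(n-1) - 3w(n-2), w(0) = 0, w(1) = 4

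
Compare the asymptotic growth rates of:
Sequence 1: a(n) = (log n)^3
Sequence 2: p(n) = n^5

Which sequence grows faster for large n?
Comparing growth rates:
Growth-rate hierarchy: log n ≺ any polynomial ≺ any exponential cⁿ (c>1) ≺ n! ≺ nⁿ.
polynomial degree 5 dominates polylogarithmic (log n)^3 asymptotically.

p(n) grows faster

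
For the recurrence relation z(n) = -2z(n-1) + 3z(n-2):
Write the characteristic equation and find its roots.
Substitute z(n) = rⁿ and divide through by rⁿ⁻²: r² + 2r - 3 = 0
Factor: (r + 3)(r - 1) = 0, so r = -3, 1.
General solution: z(n) = A·(-3)ⁿ + B·1ⁿ

Characteristic: r² + 2r - 3 = 0, Roots: r = -3, 1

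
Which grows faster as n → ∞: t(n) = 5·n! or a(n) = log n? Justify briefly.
Comparing growth rates:
Growth-rate hierarchy: log n ≺ any polynomial ≺ any exponential cⁿ (c>1) ≺ n! ≺ nⁿ.
factorial dominates logarithmic asymptotically.

t(n) grows faster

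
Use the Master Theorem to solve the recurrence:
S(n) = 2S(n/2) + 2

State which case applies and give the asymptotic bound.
Master Theorem template: S(n) = a·S(n/b) + f(n).
Here: a=2, b=2, f(n)=2
Compute log_b(a) = log_2(2) = 1.
f(n) = 2 = O(n^(1-ε)) with ε = 1. Case 1: S(n) = Θ(n^log_b(a)) = Θ(n).

Case 1: S(n) = Θ(n)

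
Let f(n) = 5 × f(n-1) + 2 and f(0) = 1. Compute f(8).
Computing step by step:
f(0) = 1
f(1) = 5 × 1 + 2 = 7
f(2) = 5 × 7 + 2 = 37
f(3) = 5 × 37 + 2 = 187
f(4) = 5 × 187 + 2 = 937
f(5) = 5 × 937 + 2 = 4687
f(6) = 5 × 4687 + 2 = 23437
f(7) = 5 × 23437 + 2 = 117187
f(8) = 5 × 117187 + 2 = 585937

585937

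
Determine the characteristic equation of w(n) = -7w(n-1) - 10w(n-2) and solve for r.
Substitute w(n) = rⁿ and divide through by rⁿ⁻²: r² + 7r + 10 = 0
Factor: (r + 5)(r + 2) = 0, so r = -5, -2.
General solution: w(n) = A·(-5)ⁿ + B·(-2)ⁿ

Characteristic: r² + 7r + 10 = 0, Roots: r = -5, -2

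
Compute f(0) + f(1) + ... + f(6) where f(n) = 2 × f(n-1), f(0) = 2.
Computing the sequence terms: 2, 4, 8, 16, 32, 64, 128
Adding these values together:

254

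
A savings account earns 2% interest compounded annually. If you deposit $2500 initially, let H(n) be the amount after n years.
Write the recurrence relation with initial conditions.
Each year the balance grows by 2%, i.e. is multiplied by 1 + 2/100 = 1.02, so H(n) = 1.02 × H(n-1). The initial deposit gives H(0) = 2500.
Unrolling gives the closed form H(n) = 2500 × (1.02)ⁿ.

H(n) = 1.02 × H(n-1), H(0) = 2500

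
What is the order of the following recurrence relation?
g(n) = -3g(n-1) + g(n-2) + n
The order is the largest lag k for which g(n-k) appears. Here the deepest term is g(n-2) (the n term is non-homogeneous and does not affect the order), so the order is 2.

Order 2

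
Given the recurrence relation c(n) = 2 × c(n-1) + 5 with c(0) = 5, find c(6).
Computing step by step:
c(0) = 5
c(1) = 2 × 5 + 5 = 15
c(2) = 2 × 15 + 5 = 35
c(3) = 2 × 35 + 5 = 75
c(4) = 2 × 75 + 5 = 155
c(5) = 2 × 155 + 5 = 315
c(6) = 2 × 315 + 5 = 635

635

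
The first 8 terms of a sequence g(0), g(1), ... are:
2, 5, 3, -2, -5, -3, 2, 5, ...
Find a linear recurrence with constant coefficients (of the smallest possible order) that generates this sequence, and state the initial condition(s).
Look for the lowest-order linear relation among consecutive terms.
Observation: g(n) - 1·g(n-1) - (-1)·g(n-2) = 0 holds for the shown terms, and no order-1 relation g(n) = α·g(n-1) + β fits.
Check at n=3: 1·3 + (-1)·5 = -2. ✓

g(n) = g(n-1) - g(n-2), g(0) = 2, g(1) = 5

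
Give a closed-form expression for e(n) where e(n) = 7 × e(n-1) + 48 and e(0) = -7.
Recurrence: e(n) = 7 × e(n-1) + 48, initial: e(0) = -7.
Try e(n) = A·7ⁿ + C. Substituting: A·7ⁿ + C = 7(A·7ⁿ⁻¹ + C) + 48 = A·7ⁿ + 7C + 48, so C = 7C + 48, giving C = -8. Then e(0) = A - 8 = -7 gives A = 1.

e(n) = 7ⁿ - 8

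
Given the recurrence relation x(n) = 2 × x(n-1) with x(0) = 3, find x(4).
Computing step by step:
x(0) = 3
x(1) = 2 × 3 = 6
x(2) = 2 × 6 = 12
x(3) = 2 × 12 = 24
x(4) = 2 × 24 = 48

48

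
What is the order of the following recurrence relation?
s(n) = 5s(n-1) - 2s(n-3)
The order is the largest lag k for which s(n-k) appears. Here the deepest term is s(n-3), so the order is 3.

Order 3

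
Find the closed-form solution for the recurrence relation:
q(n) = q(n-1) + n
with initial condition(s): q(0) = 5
Recurrence: q(n) = q(n-1) + n, initial: q(0) = 5.
Telescoping: q(n) = q(0) + Σᵢ₌₁ⁿ i = 5 + n(n+1)/2.

q(n) = n(n+1)/2 + 5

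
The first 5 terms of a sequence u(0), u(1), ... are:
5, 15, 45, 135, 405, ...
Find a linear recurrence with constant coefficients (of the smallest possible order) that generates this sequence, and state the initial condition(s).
Look for the lowest-order linear relation among consecutive terms.
Observation: each term is 3× the previous.
Check at n=2: 3·15 = 45. ✓

u(n) = 3 × u(n-1), u(0) = 5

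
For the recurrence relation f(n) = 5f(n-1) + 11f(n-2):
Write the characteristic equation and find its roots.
Substitute f(n) = rⁿ and divide through by rⁿ⁻²: r² - 5r - 11 = 0
Discriminant: 5² + 4·11 = 69, not a perfect square, so by the quadratic formula r = (5 ± √69)/2.
General solution: f(n) = A·r₁ⁿ + B·r₂ⁿ where r₁,r₂ = (5 ± √69)/2

Characteristic: r² - 5r - 11 = 0, Roots: r = (5 ± √69)/2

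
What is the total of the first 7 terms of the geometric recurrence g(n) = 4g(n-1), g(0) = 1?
Computing the sequence terms: 1, 4, 16, 64, 256, 1024, 4096
Adding these values together:

5461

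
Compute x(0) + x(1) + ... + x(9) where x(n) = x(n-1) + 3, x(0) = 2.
Computing the sequence terms: 2, 5, 8, 11, 14, 17, 20, 23, 26, 29
Adding these values together:

155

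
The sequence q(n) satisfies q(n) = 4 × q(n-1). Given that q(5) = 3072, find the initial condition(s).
In general q(n) = 4ⁿ · q(0). At n = 5: q(0) = q(5) / 4^5 = 3072 / 1024 = 3.

q(0) = 3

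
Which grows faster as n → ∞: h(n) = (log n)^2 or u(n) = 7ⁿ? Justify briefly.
Comparing growth rates:
Growth-rate hierarchy: log n ≺ any polynomial ≺ any exponential cⁿ (c>1) ≺ n! ≺ nⁿ.
exponential base 7 dominates polylogarithmic (log n)^2 asymptotically.

u(n) grows faster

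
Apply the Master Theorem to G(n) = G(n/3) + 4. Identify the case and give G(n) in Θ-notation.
Master Theorem template: G(n) = a·G(n/b) + f(n).
Here: a=1, b=3, f(n)=4
Compute log_b(a) = log_3(1) = 0.
f(n) = 4 = Θ(1). Case 2: G(n) = Θ(log n).

Case 2: G(n) = Θ(log n)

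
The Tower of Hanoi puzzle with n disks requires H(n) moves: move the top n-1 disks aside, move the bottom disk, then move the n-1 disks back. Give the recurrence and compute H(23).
Moving n disks = move the top n-1 disks aside (H(n-1) moves) + move the largest disk (1 move) + move the n-1 disks back on top (H(n-1) moves), so H(n) = 2H(n-1) + 1, with H(1) = 1 (a single disk takes one move).
First terms: 1, 3, 7, 15, 31, 63, … — each is one less than a power of 2. Indeed H(n) + 1 = 2(H(n-1) + 1) with H(1) + 1 = 2, so H(n) + 1 = 2ⁿ and H(n) = 2ⁿ - 1.
Hence H(23) = 2^23 - 1 = 8388608 - 1 = 8388607.

H(n) = 2H(n-1) + 1, H(1) = 1; H(23) = 8388607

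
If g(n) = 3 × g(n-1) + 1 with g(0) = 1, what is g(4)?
Computing step by step:
g(0) = 1
g(1) = 3 × 1 + 1 = 4
g(2) = 3 × 4 + 1 = 13
g(3) = 3 × 13 + 1 = 40
g(4) = 3 × 40 + 1 = 121

121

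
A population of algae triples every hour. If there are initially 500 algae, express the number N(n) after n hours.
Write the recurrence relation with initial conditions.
Each hour multiplies the count by 3, so the count after n hours depends only on the count after n-1 hours: N(n) = 3 × N(n-1). The starting count gives N(0) = 500.
Unrolling n times gives the closed form N(n) = 500 × 3ⁿ.

N(n) = 3 × N(n-1), N(0) = 500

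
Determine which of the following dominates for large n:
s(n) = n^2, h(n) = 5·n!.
Comparing growth rates:
Growth-rate hierarchy: log n ≺ any polynomial ≺ any exponential cⁿ (c>1) ≺ n! ≺ nⁿ.
factorial dominates polynomial degree 2 asymptotically.

h(n) grows faster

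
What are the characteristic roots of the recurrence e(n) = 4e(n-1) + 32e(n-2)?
Substitute e(n) = rⁿ and divide through by rⁿ⁻²: r² - 4r - 32 = 0
Factor: (r - 8)(r + 4) = 0, so r = 8, -4.
General solution: e(n) = A·8ⁿ + B·(-4)ⁿ

Characteristic: r² - 4r - 32 = 0, Roots: r = 8, -4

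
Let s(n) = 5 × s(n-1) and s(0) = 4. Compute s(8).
Computing step by step:
s(0) = 4
s(1) = 5 × 4 = 20
s(2) = 5 × 20 = 100
s(3) = 5 × 100 = 500
s(4) = 5 × 500 = 2500
s(5) = 5 × 2500 = 12500
s(6) = 5 × 12500 = 62500
s(7) = 5 × 62500 = 312500
s(8) = 5 × 312500 = 1562500

1562500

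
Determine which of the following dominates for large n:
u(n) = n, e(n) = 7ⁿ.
Comparing growth rates:
Growth-rate hierarchy: log n ≺ any polynomial ≺ any exponential cⁿ (c>1) ≺ n! ≺ nⁿ.
exponential base 7 dominates polynomial degree 1 asymptotically.

e(n) grows faster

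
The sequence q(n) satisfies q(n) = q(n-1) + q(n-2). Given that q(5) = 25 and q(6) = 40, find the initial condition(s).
Work backwards using q(k) = q(k+2) - q(k+1):
q(4) = q(6) - q(5) = 40 - 25 = 15
q(3) = q(5) - q(4) = 25 - 15 = 10
q(2) = q(4) - q(3) = 15 - 10 = 5
q(1) = q(3) - q(2) = 10 - 5 = 5
q(0) = q(2) - q(1) = 5 - 5 = 0

q(0) = 0, q(1) = 5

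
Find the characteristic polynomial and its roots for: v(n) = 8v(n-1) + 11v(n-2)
Substitute v(n) = rⁿ and divide through by rⁿ⁻²: r² - 8r - 11 = 0
Discriminant: 8² + 4·11 = 108, not a perfect square, so by the quadratic formula r = (8 ± √108)/2.
General solution: v(n) = A·r₁ⁿ + B·r₂ⁿ where r₁,r₂ = (8 ± √108)/2

Characteristic: r² - 8r - 11 = 0, Roots: r = (8 ± √108)/2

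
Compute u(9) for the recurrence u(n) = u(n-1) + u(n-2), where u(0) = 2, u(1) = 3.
Computing the sequence terms:
2, 3, 5, 8, 13, 21, 34, 55, 89, 144

144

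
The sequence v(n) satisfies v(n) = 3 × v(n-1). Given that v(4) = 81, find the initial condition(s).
In general v(n) = 3ⁿ · v(0). At n = 4: v(0) = v(4) / 3^4 = 81 / 81 = 1.

v(0) = 1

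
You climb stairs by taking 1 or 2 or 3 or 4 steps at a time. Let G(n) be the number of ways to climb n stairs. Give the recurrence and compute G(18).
Condition on the size of the last step (1 to 4): before it there were n-1, …, n-4 stairs climbed, and these cases are disjoint, so G(n) = G(n-1) + G(n-2) + G(n-3) + G(n-4) (order-4 linear recurrence).
Initial conditions by direct count (compositions of i into parts ≤ 4): G(1) = 1; G(2) = 2; G(3) = 4; G(4) = 8.
Iterating the recurrence: G(5) = 15, G(6) = 29, G(7) = 56, G(8) = 108, G(9) = 208, G(10) = 401, G(11) = 773, G(12) = 1490, G(13) = 2872, G(14) = 5536, G(15) = 10671, G(16) = 20569, G(17) = 39648, G(18) = 76424.

G(n) = G(n-1) + G(n-2) + G(n-3) + G(n-4), G(1) = 1, G(2) = 2, G(3) = 4, G(4) = 8; G(18) = 76424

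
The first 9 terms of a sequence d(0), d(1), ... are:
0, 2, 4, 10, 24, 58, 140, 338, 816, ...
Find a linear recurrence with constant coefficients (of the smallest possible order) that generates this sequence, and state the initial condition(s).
Look for the lowest-order linear relation among consecutive terms.
Observation: d(n) - 2·d(n-1) - (1)·d(n-2) = 0 holds for the shown terms, and no order-1 relation d(n) = α·d(n-1) + β fits.
Check at n=3: 2·4 + (1)·2 = 10. ✓

d(n) = 2d(n-1) + d(n-2), d(0) = 0, d(1) = 2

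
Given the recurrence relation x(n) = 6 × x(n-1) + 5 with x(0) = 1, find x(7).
Computing step by step:
x(0) = 1
x(1) = 6 × 1 + 5 = 11
x(2) = 6 × 11 + 5 = 71
x(3) = 6 × 71 + 5 = 431
x(4) = 6 × 431 + 5 = 2591
x(5) = 6 × 2591 + 5 = 15551
x(6) = 6 × 15551 + 5 = 93311
x(7) = 6 × 93311 + 5 = 559871

559871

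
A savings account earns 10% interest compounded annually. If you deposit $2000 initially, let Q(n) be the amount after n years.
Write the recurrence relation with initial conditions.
Each year the balance grows by 10%, i.e. is multiplied by 1 + 10/100 = 1.1, so Q(n) = 1.1 × Q(n-1). The initial deposit gives Q(0) = 2000.
Unrolling gives the closed form Q(n) = 2000 × (1.1)ⁿ.

Q(n) = 1.1 × Q(n-1), Q(0) = 2000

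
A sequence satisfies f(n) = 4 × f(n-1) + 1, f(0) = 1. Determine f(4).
Computing step by step:
f(0) = 1
f(1) = 4 × 1 + 1 = 5
f(2) = 4 × 5 + 1 = 21
f(3) = 4 × 21 + 1 = 85
f(4) = 4 × 85 + 1 = 341

341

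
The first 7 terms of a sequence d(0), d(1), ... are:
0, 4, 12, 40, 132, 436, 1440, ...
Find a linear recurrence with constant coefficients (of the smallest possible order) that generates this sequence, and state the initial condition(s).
Look for the lowest-order linear relation among consecutive terms.
Observation: d(n) - 3·d(n-1) - (1)·d(n-2) = 0 holds for the shown terms, and no order-1 relation d(n) = α·d(n-1) + β fits.
Check at n=3: 3·12 + (1)·4 = 40. ✓

d(n) = 3d(n-1) + d(n-2), d(0) = 0, d(1) = 4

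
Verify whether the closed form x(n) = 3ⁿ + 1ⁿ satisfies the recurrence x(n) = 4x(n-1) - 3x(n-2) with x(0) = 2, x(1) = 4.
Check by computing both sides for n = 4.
From the recurrence with x(0) = 2, x(1) = 4:
  x(0) = 2, x(1) = 4, x(2) = 10, x(3) = 28, x(4) = 82
  so the recurrence gives x(4) = 82.
From the proposed closed form x(n) = 3ⁿ + 1ⁿ:
  x(4) = 82.
Both sides give 82 at n = 4, and the initial condition(s) match, so the closed form is consistent.

Yes, the closed form is correct.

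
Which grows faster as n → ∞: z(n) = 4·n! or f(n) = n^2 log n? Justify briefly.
Comparing growth rates:
Growth-rate hierarchy: log n ≺ any polynomial ≺ any exponential cⁿ (c>1) ≺ n! ≺ nⁿ.
factorial dominates polynomial degree 2 (with log factor) asymptotically.

z(n) grows faster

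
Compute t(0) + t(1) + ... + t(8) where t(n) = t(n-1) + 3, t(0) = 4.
Computing the sequence terms: 4, 7, 10, 13, 16, 19, 22, 25, 28
Adding these values together:

144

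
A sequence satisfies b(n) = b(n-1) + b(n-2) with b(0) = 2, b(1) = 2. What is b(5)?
Computing the sequence terms:
2, 2, 4, 6, 10, 16

16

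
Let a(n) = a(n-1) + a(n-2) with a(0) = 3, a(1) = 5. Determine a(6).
Computing the sequence terms:
3, 5, 8, 13, 21, 34, 55

55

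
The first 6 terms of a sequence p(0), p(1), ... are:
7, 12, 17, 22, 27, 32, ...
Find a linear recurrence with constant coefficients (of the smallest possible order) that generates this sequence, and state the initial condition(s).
Look for the lowest-order linear relation among consecutive terms.
Observation: consecutive differences are constant (= 5).
Check at n=2: 1·12 + 5 = 17. ✓

p(n) = p(n-1) + 5, p(0) = 7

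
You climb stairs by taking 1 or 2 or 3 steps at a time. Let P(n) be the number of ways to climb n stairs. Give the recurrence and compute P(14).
Condition on the size of the last step (1 to 3): before it there were n-1, …, n-3 stairs climbed, and these cases are disjoint, so P(n) = P(n-1) + P(n-2) + P(n-3) (order-3 linear recurrence).
Initial conditions by direct count (compositions of i into parts ≤ 3): P(1) = 1; P(2) = 2; P(3) = 4.
Iterating the recurrence: P(4) = 7, P(5) = 13, P(6) = 24, P(7) = 44, P(8) = 81, P(9) = 149, P(10) = 274, P(11) = 504, P(12) = 927, P(13) = 1705, P(14) = 3136.

P(n) = P(n-1) + P(n-2) + P(n-3), P(1) = 1, P(2) = 2, P(3) = 4; P(14) = 3136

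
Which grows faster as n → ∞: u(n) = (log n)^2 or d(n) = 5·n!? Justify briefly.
Comparing growth rates:
Growth-rate hierarchy: log n ≺ any polynomial ≺ any exponential cⁿ (c>1) ≺ n! ≺ nⁿ.
factorial dominates polylogarithmic (log n)^2 asymptotically.

d(n) grows faster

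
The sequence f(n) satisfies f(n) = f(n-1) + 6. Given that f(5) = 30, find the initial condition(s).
f(5) = f(0) + 5·6, so f(0) = 30 - 30 = 0.

f(0) = 0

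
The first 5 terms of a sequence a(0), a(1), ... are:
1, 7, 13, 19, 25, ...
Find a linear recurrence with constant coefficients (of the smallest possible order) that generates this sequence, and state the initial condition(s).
Look for the lowest-order linear relation among consecutive terms.
Observation: consecutive differences are constant (= 6).
Check at n=2: 1·7 + 6 = 13. ✓

a(n) = a(n-1) + 6, a(0) = 1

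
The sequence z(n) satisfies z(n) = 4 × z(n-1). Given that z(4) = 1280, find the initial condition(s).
In general z(n) = 4ⁿ · z(0). At n = 4: z(0) = z(4) / 4^4 = 1280 / 256 = 5.

z(0) = 5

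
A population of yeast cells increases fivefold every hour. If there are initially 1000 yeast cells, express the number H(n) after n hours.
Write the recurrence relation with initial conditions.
Each hour multiplies the count by 5, so the count after n hours depends only on the count after n-1 hours: H(n) = 5 × H(n-1). The starting count gives H(0) = 1000.
Unrolling n times gives the closed form H(n) = 1000 × 5ⁿ.

H(n) = 5 × H(n-1), H(0) = 1000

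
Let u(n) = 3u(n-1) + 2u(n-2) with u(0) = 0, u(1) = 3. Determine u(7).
Computing the sequence terms:
0, 3, 9, 33, 117, 417, 1485, 5289

5289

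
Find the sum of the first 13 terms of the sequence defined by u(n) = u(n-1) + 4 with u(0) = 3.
Computing the sequence terms: 3, 7, 11, 15, 19, 23, 27, 31, 35, 39, 43, 47, 51
Adding these values together:

351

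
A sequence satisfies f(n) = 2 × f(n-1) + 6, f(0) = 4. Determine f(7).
Computing step by step:
f(0) = 4
f(1) = 2 × 4 + 6 = 14
f(2) = 2 × 14 + 6 = 34
f(3) = 2 × 34 + 6 = 74
f(4) = 2 × 74 + 6 = 154
f(5) = 2 × 154 + 6 = 314
f(6) = 2 × 314 + 6 = 634
f(7) = 2 × 634 + 6 = 1274

1274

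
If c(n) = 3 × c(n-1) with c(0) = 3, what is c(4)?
Computing step by step:
c(0) = 3
c(1) = 3 × 3 = 9
c(2) = 3 × 9 = 27
c(3) = 3 × 27 = 81
c(4) = 3 × 81 = 243

243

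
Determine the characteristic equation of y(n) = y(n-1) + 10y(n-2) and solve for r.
Substitute y(n) = rⁿ and divide through by rⁿ⁻²: r² - r - 10 = 0
Discriminant: 1² + 4·10 = 41, not a perfect square, so by the quadratic formula r = (1 ± √41)/2.
General solution: y(n) = A·r₁ⁿ + B·r₂ⁿ where r₁,r₂ = (1 ± √41)/2

Characteristic: r² - r - 10 = 0, Roots: r = (1 ± √41)/2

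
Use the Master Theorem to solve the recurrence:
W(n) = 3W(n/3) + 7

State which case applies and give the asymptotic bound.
Master Theorem template: W(n) = a·W(n/b) + f(n).
Here: a=3, b=3, f(n)=7
Compute log_b(a) = log_3(3) = 1.
f(n) = 7 = O(n^(1-ε)) with ε = 1. Case 1: W(n) = Θ(n^log_b(a)) = Θ(n).

Case 1: W(n) = Θ(n)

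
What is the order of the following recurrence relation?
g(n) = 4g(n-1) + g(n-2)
The order is the largest lag k for which g(n-k) appears. Here the deepest term is g(n-2), so the order is 2.

Order 2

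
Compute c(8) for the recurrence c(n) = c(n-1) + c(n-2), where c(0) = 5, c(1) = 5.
Computing the sequence terms:
5, 5, 10, 15, 25, 40, 65, 105, 170

170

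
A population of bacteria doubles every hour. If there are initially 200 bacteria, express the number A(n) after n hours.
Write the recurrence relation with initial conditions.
Each hour multiplies the count by 2, so the count after n hours depends only on the count after n-1 hours: A(n) = 2 × A(n-1). The starting count gives A(0) = 200.
Unrolling n times gives the closed form A(n) = 200 × 2ⁿ.

A(n) = 2 × A(n-1), A(0) = 200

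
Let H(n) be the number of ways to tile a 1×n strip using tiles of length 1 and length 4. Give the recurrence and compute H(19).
Condition on the last tile: it has length 1 (leaving a 1×(n-1) strip) or length 4 (leaving a 1×(n-4) strip), so H(n) = H(n-1) + H(n-4) (order-4 linear recurrence).
For 0 ≤ i < 4 only unit tiles fit, so H(i) = 1.
Iterating the recurrence: H(4) = 2, H(5) = 3, H(6) = 4, H(7) = 5, H(8) = 7, H(9) = 10, H(10) = 14, H(11) = 19, H(12) = 26, H(13) = 36, H(14) = 50, H(15) = 69, H(16) = 95, H(17) = 131, H(18) = 181, H(19) = 250.

H(n) = H(n-1) + H(n-4), with H(i) = 1 for 0 ≤ i < 4; H(19) = 250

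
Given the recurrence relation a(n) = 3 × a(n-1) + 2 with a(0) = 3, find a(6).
Computing step by step:
a(0) = 3
a(1) = 3 × 3 + 2 = 11
a(2) = 3 × 11 + 2 = 35
a(3) = 3 × 35 + 2 = 107
a(4) = 3 × 107 + 2 = 323
a(5) = 3 × 323 + 2 = 971
a(6) = 3 × 971 + 2 = 2915

2915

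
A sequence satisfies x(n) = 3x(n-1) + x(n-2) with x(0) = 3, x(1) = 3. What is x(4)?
Computing the sequence terms:
3, 3, 12, 39, 129

129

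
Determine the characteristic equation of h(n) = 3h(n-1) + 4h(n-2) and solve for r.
Substitute h(n) = rⁿ and divide through by rⁿ⁻²: r² - 3r - 4 = 0
Factor: (r + 1)(r - 4) = 0, so r = -1, 4.
General solution: h(n) = A·(-1)ⁿ + B·4ⁿ

Characteristic: r² - 3r - 4 = 0, Roots: r = -1, 4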